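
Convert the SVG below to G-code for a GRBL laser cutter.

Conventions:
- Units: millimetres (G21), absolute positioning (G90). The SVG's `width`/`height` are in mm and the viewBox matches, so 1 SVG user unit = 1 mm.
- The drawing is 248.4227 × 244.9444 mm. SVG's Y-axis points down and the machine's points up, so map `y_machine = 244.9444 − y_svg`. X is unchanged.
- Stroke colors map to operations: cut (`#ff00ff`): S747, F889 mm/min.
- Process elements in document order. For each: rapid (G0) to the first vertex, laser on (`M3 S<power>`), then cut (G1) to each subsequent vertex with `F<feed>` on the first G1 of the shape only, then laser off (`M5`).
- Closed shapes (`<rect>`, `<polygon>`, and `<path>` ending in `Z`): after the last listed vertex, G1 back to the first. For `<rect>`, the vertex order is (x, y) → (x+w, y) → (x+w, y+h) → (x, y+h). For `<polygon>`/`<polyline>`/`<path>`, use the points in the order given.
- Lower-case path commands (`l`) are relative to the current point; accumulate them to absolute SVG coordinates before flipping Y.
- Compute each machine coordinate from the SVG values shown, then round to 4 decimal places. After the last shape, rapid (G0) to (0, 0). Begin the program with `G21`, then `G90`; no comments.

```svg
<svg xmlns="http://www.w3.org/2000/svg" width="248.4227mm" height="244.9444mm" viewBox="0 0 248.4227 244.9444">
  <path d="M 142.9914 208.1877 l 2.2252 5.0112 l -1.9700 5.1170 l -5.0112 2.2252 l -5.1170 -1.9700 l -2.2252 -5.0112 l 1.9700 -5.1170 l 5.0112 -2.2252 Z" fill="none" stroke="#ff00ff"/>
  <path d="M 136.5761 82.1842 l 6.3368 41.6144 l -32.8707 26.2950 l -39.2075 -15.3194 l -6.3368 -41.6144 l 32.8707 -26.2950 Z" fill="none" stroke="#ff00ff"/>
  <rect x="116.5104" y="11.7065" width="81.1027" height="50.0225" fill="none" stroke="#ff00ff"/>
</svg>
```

G21
G90
G0 X142.9914 Y36.7567
M3 S747
G1 X145.2166 Y31.7455 F889
G1 X143.2466 Y26.6285
G1 X138.2354 Y24.4033
G1 X133.1184 Y26.3733
G1 X130.8932 Y31.3845
G1 X132.8632 Y36.5015
G1 X137.8744 Y38.7267
G1 X142.9914 Y36.7567
M5
G0 X136.5761 Y162.7602
M3 S747
G1 X142.9129 Y121.1458 F889
G1 X110.0422 Y94.8508
G1 X70.8347 Y110.1702
G1 X64.4979 Y151.7846
G1 X97.3686 Y178.0796
G1 X136.5761 Y162.7602
M5
G0 X116.5104 Y233.2379
M3 S747
G1 X197.6131 Y233.2379 F889
G1 X197.6131 Y183.2154
G1 X116.5104 Y183.2154
G1 X116.5104 Y233.2379
M5
G0 X0.0000 Y0.0000

viewBox `0 0 248.4227 244.9444` with mm width/height → 1 unit = 1 mm. Flip: y_m = 244.9444 − y_svg.

**Shape 1** — `<path>` regular polygon, stroke `#ff00ff` → cut (S747, F889). Machine vertices: (142.9914,36.7567) → (145.2166,31.7455) → (143.2466,26.6285) → (138.2354,24.4033) → (133.1184,26.3733) → (130.8932,31.3845) → (132.8632,36.5015) → (137.8744,38.7267) → (142.9914,36.7567). Closed: final G1 returns to the first vertex.

**Shape 2** — `<path>` regular polygon, stroke `#ff00ff` → cut (S747, F889). Machine vertices: (136.5761,162.7602) → (142.9129,121.1458) → (110.0422,94.8508) → (70.8347,110.1702) → (64.4979,151.7846) → (97.3686,178.0796) → (136.5761,162.7602). Closed: final G1 returns to the first vertex.

**Shape 3** — `<rect>` rectangle, stroke `#ff00ff` → cut (S747, F889). Machine vertices: (116.5104,233.2379) → (197.6131,233.2379) → (197.6131,183.2154) → (116.5104,183.2154) → (116.5104,233.2379). Closed: final G1 returns to the first vertex.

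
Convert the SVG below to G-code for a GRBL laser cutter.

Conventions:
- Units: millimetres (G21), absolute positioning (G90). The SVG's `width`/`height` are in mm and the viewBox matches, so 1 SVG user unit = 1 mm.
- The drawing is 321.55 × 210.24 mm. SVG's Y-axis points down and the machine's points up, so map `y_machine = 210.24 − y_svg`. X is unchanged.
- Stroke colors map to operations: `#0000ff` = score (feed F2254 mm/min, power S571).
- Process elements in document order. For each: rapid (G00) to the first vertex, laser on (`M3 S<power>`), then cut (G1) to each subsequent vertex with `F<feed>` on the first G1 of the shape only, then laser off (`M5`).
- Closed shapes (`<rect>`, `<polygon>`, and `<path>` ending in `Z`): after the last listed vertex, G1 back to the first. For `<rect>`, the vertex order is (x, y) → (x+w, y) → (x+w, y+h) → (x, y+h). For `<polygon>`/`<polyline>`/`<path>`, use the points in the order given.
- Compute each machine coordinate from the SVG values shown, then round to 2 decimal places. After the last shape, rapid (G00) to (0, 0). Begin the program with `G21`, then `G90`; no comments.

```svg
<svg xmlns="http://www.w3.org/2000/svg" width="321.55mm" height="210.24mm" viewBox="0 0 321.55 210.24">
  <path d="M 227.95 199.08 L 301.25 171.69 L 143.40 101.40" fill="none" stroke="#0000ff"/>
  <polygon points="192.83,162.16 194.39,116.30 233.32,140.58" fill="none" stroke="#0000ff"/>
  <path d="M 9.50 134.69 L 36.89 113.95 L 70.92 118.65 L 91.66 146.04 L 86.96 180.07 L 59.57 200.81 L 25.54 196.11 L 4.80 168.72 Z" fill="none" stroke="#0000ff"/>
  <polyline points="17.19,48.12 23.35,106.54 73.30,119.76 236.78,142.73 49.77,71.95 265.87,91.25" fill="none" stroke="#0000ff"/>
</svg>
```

viewBox `0 0 321.55 210.24` with mm width/height → 1 unit = 1 mm. Flip: y_m = 210.24 − y_svg.

**Shape 1** — `<path>` open polyline, stroke `#0000ff` → score (S571, F2254). Machine vertices: (227.95,11.16) → (301.25,38.55) → (143.40,108.84). Open path.

**Shape 2** — `<polygon>` regular polygon, stroke `#0000ff` → score (S571, F2254). Machine vertices: (192.83,48.08) → (194.39,93.94) → (233.32,69.66) → (192.83,48.08). Closed: final G1 returns to the first vertex.

**Shape 3** — `<path>` regular polygon, stroke `#0000ff` → score (S571, F2254). Machine vertices: (9.50,75.55) → (36.89,96.29) → (70.92,91.59) → (91.66,64.20) → (86.96,30.17) → (59.57,9.43) → (25.54,14.13) → (4.80,41.52) → (9.50,75.55). Closed: final G1 returns to the first vertex.

**Shape 4** — `<polyline>` open polyline, stroke `#0000ff` → score (S571, F2254). Machine vertices: (17.19,162.12) → (23.35,103.70) → (73.30,90.48) → (236.78,67.51) → (49.77,138.29) → (265.87,118.99). Open path.

G21
G90
G00 X227.95 Y11.16
M3 S571
G1 X301.25 Y38.55 F2254
G1 X143.40 Y108.84
M5
G00 X192.83 Y48.08
M3 S571
G1 X194.39 Y93.94 F2254
G1 X233.32 Y69.66
G1 X192.83 Y48.08
M5
G00 X9.50 Y75.55
M3 S571
G1 X36.89 Y96.29 F2254
G1 X70.92 Y91.59
G1 X91.66 Y64.20
G1 X86.96 Y30.17
G1 X59.57 Y9.43
G1 X25.54 Y14.13
G1 X4.80 Y41.52
G1 X9.50 Y75.55
M5
G00 X17.19 Y162.12
M3 S571
G1 X23.35 Y103.70 F2254
G1 X73.30 Y90.48
G1 X236.78 Y67.51
G1 X49.77 Y138.29
G1 X265.87 Y118.99
M5
G00 X0.00 Y0.00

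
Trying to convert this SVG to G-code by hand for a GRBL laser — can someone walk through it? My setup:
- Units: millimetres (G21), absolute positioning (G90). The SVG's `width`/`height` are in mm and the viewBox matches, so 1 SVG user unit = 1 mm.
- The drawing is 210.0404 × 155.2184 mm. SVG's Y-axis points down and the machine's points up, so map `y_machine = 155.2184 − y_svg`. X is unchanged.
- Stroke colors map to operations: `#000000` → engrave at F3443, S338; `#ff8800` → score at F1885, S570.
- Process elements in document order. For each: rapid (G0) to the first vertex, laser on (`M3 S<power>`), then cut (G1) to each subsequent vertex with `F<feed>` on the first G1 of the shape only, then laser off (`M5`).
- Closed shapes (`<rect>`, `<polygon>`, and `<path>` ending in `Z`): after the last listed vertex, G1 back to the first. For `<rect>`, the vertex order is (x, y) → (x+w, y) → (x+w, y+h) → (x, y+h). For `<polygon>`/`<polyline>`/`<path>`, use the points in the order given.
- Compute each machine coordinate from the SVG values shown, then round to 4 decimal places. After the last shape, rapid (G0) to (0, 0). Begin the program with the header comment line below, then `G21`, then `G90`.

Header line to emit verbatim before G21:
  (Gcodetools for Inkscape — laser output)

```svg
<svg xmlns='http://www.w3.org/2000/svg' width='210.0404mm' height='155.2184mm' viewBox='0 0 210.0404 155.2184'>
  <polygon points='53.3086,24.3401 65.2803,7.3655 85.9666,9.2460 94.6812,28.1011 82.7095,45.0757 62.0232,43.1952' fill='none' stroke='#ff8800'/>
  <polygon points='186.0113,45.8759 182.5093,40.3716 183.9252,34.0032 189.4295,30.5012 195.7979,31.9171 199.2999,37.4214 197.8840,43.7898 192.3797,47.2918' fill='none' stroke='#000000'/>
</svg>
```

Since the viewBox matches the mm dimensions, user units are millimetres directly. The only transform is the Y-flip y_m = 155.2184 − y_svg.

Shape 1 is a regular polygon drawn with `<polygon>`. Its stroke #ff8800 means score at S570, F1885. After flipping Y the toolpath is (53.3086,130.8783) → (65.2803,147.8529) → (85.9666,145.9724) → (94.6812,127.1173) → (82.7095,110.1427) → (62.0232,112.0232) → (53.3086,130.8783), returning to the start.

Shape 2 is a regular polygon drawn with `<polygon>`. Its stroke #000000 means engrave at S338, F3443. After flipping Y the toolpath is (186.0113,109.3425) → (182.5093,114.8468) → (183.9252,121.2152) → (189.4295,124.7172) → (195.7979,123.3013) → (199.2999,117.7970) → (197.8840,111.4286) → (192.3797,107.9266) → (186.0113,109.3425), returning to the start.

(Gcodetools for Inkscape — laser output)
G21
G90
G0 X53.3086 Y130.8783
M3 S570
G1 X65.2803 Y147.8529 F1885
G1 X85.9666 Y145.9724
G1 X94.6812 Y127.1173
G1 X82.7095 Y110.1427
G1 X62.0232 Y112.0232
G1 X53.3086 Y130.8783
M5
G0 X186.0113 Y109.3425
M3 S338
G1 X182.5093 Y114.8468 F3443
G1 X183.9252 Y121.2152
G1 X189.4295 Y124.7172
G1 X195.7979 Y123.3013
G1 X199.2999 Y117.7970
G1 X197.8840 Y111.4286
G1 X192.3797 Y107.9266
G1 X186.0113 Y109.3425
M5
G0 X0.0000 Y0.0000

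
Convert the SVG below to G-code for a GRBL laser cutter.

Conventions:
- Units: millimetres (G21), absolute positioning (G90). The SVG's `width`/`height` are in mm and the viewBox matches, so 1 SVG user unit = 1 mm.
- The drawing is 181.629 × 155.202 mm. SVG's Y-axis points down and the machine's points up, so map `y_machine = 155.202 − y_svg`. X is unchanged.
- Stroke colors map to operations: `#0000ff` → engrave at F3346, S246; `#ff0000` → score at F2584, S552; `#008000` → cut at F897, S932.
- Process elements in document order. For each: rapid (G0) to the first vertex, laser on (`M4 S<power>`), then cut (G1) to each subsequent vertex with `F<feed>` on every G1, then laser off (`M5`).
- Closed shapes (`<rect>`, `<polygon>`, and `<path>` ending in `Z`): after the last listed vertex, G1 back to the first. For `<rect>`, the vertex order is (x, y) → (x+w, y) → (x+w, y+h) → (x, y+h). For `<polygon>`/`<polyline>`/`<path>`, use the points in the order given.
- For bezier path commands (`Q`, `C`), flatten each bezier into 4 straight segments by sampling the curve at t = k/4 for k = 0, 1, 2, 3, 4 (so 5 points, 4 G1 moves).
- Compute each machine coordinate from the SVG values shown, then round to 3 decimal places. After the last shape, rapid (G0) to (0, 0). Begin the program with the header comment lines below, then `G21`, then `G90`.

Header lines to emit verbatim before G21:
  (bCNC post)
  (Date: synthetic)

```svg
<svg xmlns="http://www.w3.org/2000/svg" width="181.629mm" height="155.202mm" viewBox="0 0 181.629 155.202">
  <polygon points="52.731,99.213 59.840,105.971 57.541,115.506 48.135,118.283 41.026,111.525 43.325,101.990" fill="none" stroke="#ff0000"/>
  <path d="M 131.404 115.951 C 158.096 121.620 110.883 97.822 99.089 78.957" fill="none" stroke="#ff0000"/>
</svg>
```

(bCNC post)
(Date: synthetic)
G21
G90
G0 X52.731 Y55.989
M4 S552
G1 X59.840 Y49.231 F2584
G1 X57.541 Y39.696 F2584
G1 X48.135 Y36.919 F2584
G1 X41.026 Y43.677 F2584
G1 X43.325 Y53.212 F2584
G1 X52.731 Y55.989 F2584
M5
G0 X131.404 Y39.251
M4 S552
G1 X139.274 Y39.987 F2584
G1 X129.679 Y48.548 F2584
G1 X112.867 Y61.709 F2584
G1 X99.089 Y76.245 F2584
M5
G0 X0.000 Y0.000

Since the viewBox matches the mm dimensions, user units are millimetres directly. The only transform is the Y-flip y_m = 155.202 − y_svg.

Shape 1 is a regular polygon drawn with `<polygon>`. Its stroke #ff0000 means score at S552, F2584. After flipping Y the toolpath is (52.731,55.989) → (59.840,49.231) → (57.541,39.696) → (48.135,36.919) → (41.026,43.677) → (43.325,53.212) → (52.731,55.989), returning to the start.

Shape 2 is a cubic bezier drawn with `<path>`. Its stroke #ff0000 means score at S552, F2584. After flipping Y the toolpath is (131.404,39.251) → (139.274,39.987) → (129.679,48.548) → (112.867,61.709) → (99.089,76.245).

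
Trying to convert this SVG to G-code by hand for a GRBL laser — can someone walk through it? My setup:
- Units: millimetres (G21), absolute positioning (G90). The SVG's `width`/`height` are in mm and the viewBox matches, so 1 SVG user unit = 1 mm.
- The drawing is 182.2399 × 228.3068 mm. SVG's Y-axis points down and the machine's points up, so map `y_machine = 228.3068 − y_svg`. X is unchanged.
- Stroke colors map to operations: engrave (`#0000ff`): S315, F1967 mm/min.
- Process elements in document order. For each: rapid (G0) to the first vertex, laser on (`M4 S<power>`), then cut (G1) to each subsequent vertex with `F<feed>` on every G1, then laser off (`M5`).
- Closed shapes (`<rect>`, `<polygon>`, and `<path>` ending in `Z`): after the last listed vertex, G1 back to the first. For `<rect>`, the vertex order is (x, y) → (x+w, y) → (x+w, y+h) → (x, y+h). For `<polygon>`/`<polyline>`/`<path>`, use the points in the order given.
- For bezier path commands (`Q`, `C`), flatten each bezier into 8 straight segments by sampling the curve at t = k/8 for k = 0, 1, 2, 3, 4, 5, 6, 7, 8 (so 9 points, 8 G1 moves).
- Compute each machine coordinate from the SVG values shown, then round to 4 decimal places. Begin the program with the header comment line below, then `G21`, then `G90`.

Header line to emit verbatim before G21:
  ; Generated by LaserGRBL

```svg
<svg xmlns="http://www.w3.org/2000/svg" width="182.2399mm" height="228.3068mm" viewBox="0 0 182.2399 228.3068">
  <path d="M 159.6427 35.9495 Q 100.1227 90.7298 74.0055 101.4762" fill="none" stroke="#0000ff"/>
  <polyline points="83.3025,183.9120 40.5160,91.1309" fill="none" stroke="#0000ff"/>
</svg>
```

; Generated by LaserGRBL
G21
G90
G0 X159.6427 Y192.3573
M4 S315
G1 X145.2846 Y179.3503 F1967
G1 X131.9704 Y167.7193 F1967
G1 X119.7000 Y157.4643 F1967
G1 X108.4734 Y148.5855 F1967
G1 X98.2907 Y141.0827 F1967
G1 X89.1518 Y134.9559 F1967
G1 X81.0567 Y130.2052 F1967
G1 X74.0055 Y126.8306 F1967
M5
G0 X83.3025 Y44.3948
M4 S315
G1 X40.5160 Y137.1759 F1967
M5

Since the viewBox matches the mm dimensions, user units are millimetres directly. The only transform is the Y-flip y_m = 228.3068 − y_svg.

Shape 1 is a quadratic bezier drawn with `<path>`. Its stroke #0000ff means engrave at S315, F1967. After flipping Y the toolpath is (159.6427,192.3573) → (145.2846,179.3503) → (131.9704,167.7193) → (119.7000,157.4643) → (108.4734,148.5855) → (98.2907,141.0827) → (89.1518,134.9559) → (81.0567,130.2052) → (74.0055,126.8306).

Shape 2 is a line segment drawn with `<polyline>`. Its stroke #0000ff means engrave at S315, F1967. After flipping Y the toolpath is (83.3025,44.3948) → (40.5160,137.1759).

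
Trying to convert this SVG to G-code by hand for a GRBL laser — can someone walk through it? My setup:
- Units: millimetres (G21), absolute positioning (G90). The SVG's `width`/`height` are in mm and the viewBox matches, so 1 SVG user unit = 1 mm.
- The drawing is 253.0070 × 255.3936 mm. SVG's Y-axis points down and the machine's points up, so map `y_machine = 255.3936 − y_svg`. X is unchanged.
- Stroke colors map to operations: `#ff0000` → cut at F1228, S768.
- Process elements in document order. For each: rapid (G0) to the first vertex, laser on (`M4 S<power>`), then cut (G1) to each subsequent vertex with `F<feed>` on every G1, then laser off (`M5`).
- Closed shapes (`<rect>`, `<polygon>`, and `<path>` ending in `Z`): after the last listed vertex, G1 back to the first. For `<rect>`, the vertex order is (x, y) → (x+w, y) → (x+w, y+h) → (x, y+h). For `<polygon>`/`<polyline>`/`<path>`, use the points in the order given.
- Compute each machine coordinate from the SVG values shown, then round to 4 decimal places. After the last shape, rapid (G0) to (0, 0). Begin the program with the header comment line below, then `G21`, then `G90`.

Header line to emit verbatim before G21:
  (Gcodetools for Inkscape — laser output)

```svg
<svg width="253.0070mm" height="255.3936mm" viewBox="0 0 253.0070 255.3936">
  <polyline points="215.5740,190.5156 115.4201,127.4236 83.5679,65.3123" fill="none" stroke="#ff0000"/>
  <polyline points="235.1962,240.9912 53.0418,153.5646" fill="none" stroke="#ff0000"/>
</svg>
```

(Gcodetools for Inkscape — laser output)
G21
G90
G0 X215.5740 Y64.8780
M4 S768
G1 X115.4201 Y127.9700 F1228
G1 X83.5679 Y190.0813 F1228
M5
G0 X235.1962 Y14.4024
M4 S768
G1 X53.0418 Y101.8290 F1228
M5
G0 X0.0000 Y0.0000

viewBox `0 0 253.0070 255.3936` with mm width/height → 1 unit = 1 mm. Flip: y_m = 255.3936 − y_svg.

**Shape 1** — `<polyline>` open polyline, stroke `#ff0000` → cut (S768, F1228). Machine vertices: (215.5740,64.8780) → (115.4201,127.9700) → (83.5679,190.0813). Open path.

**Shape 2** — `<polyline>` line segment, stroke `#ff0000` → cut (S768, F1228). Machine vertices: (235.1962,14.4024) → (53.0418,101.8290). Open path.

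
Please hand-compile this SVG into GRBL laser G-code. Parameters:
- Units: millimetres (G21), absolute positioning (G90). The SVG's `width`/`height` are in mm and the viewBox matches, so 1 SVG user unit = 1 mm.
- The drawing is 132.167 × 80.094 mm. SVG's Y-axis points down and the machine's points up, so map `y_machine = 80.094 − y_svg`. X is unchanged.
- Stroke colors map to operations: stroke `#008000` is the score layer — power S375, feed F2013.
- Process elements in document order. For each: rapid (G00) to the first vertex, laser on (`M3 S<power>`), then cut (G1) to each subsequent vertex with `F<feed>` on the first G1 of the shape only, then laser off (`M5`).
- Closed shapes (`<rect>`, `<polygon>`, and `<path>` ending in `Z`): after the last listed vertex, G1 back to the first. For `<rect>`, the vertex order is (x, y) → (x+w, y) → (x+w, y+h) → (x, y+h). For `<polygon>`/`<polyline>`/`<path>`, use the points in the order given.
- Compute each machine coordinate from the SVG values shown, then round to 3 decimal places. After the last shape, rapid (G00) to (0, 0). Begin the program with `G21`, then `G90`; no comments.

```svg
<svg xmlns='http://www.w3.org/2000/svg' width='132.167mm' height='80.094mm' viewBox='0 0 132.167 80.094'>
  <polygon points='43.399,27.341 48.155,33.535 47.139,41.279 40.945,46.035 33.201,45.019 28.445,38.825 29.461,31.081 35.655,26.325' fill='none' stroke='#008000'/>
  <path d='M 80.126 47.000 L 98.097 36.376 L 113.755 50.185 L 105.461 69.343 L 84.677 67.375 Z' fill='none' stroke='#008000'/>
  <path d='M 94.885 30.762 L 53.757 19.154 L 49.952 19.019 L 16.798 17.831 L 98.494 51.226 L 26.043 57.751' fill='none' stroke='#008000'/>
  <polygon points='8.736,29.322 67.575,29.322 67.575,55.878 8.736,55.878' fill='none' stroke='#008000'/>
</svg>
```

Since the viewBox matches the mm dimensions, user units are millimetres directly. The only transform is the Y-flip y_m = 80.094 − y_svg.

Shape 1 is a regular polygon drawn with `<polygon>`. Its stroke #008000 means score at S375, F2013. After flipping Y the toolpath is (43.399,52.753) → (48.155,46.559) → (47.139,38.815) → (40.945,34.059) → (33.201,35.075) → (28.445,41.269) → (29.461,49.013) → (35.655,53.769) → (43.399,52.753), returning to the start.

Shape 2 is a regular polygon drawn with `<path>`. Its stroke #008000 means score at S375, F2013. After flipping Y the toolpath is (80.126,33.094) → (98.097,43.718) → (113.755,29.909) → (105.461,10.751) → (84.677,12.719) → (80.126,33.094), returning to the start.

Shape 3 is a open polyline drawn with `<path>`. Its stroke #008000 means score at S375, F2013. After flipping Y the toolpath is (94.885,49.332) → (53.757,60.940) → (49.952,61.075) → (16.798,62.263) → (98.494,28.868) → (26.043,22.343).

Shape 4 is a rectangle drawn with `<polygon>`. Its stroke #008000 means score at S375, F2013. After flipping Y the toolpath is (8.736,50.772) → (67.575,50.772) → (67.575,24.216) → (8.736,24.216) → (8.736,50.772), returning to the start.

G21
G90
G00 X43.399 Y52.753
M3 S375
G1 X48.155 Y46.559 F2013
G1 X47.139 Y38.815
G1 X40.945 Y34.059
G1 X33.201 Y35.075
G1 X28.445 Y41.269
G1 X29.461 Y49.013
G1 X35.655 Y53.769
G1 X43.399 Y52.753
M5
G00 X80.126 Y33.094
M3 S375
G1 X98.097 Y43.718 F2013
G1 X113.755 Y29.909
G1 X105.461 Y10.751
G1 X84.677 Y12.719
G1 X80.126 Y33.094
M5
G00 X94.885 Y49.332
M3 S375
G1 X53.757 Y60.940 F2013
G1 X49.952 Y61.075
G1 X16.798 Y62.263
G1 X98.494 Y28.868
G1 X26.043 Y22.343
M5
G00 X8.736 Y50.772
M3 S375
G1 X67.575 Y50.772 F2013
G1 X67.575 Y24.216
G1 X8.736 Y24.216
G1 X8.736 Y50.772
M5
G00 X0.000 Y0.000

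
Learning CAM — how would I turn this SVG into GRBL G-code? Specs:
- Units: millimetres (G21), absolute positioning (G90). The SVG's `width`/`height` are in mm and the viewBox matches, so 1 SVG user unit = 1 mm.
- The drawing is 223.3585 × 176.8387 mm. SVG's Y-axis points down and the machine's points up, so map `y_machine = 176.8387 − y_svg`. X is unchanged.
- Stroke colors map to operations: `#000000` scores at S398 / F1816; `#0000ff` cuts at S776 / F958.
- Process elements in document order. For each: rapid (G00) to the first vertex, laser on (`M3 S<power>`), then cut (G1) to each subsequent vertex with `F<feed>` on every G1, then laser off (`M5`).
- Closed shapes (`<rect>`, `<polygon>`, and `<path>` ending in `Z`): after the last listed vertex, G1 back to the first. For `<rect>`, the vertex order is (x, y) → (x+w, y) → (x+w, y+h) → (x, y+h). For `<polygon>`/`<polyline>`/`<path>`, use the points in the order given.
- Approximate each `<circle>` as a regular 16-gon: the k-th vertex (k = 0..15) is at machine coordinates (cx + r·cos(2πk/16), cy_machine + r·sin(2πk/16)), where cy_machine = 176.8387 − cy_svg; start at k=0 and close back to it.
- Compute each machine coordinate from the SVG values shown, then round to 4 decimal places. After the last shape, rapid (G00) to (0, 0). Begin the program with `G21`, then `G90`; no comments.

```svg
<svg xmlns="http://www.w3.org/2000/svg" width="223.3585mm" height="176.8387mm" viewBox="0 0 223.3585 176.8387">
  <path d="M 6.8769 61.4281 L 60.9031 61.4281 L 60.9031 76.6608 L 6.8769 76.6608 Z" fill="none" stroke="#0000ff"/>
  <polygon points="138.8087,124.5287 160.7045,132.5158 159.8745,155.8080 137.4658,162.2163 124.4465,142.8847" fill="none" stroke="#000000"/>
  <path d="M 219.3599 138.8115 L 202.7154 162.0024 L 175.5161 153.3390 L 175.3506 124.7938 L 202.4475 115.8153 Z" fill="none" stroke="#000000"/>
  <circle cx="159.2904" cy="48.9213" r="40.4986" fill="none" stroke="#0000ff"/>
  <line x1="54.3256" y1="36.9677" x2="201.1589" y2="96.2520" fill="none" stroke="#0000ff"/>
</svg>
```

1 u = 1 mm; y_m = 176.8387 − y.

[1] `<path>` rectangle, #0000ff→cut S776 F958: (6.8769,115.4106) → (60.9031,115.4106) → (60.9031,100.1779) → (6.8769,100.1779) → (6.8769,115.4106) (closed)

[2] `<polygon>` regular polygon, #000000→score S398 F1816: (138.8087,52.3100) → (160.7045,44.3229) → (159.8745,21.0307) → (137.4658,14.6224) → (124.4465,33.9540) → (138.8087,52.3100) (closed)

[3] `<path>` regular polygon, #000000→score S398 F1816: (219.3599,38.0272) → (202.7154,14.8363) → (175.5161,23.4997) → (175.3506,52.0449) → (202.4475,61.0234) → (219.3599,38.0272) (closed)

[4] `<circle>` circle, #0000ff→cut S776 F958: (199.7890,127.9174) → (196.7062,143.4155) → (187.9272,156.5542) → (174.7885,165.3332) → (159.2904,168.4160) → (143.7923,165.3332) → (130.6536,156.5542) → (121.8746,143.4155) → (118.7918,127.9174) → (121.8746,112.4193) → (130.6536,99.2806) → (143.7923,90.5016) → (159.2904,87.4188) → (174.7885,90.5016) → (187.9272,99.2806) → (196.7062,112.4193) → (199.7890,127.9174) (closed)

[5] `<line>` line segment, #0000ff→cut S776 F958: (54.3256,139.8710) → (201.1589,80.5867)

G21
G90
G00 X6.8769 Y115.4106
M3 S776
G1 X60.9031 Y115.4106 F958
G1 X60.9031 Y100.1779 F958
G1 X6.8769 Y100.1779 F958
G1 X6.8769 Y115.4106 F958
M5
G00 X138.8087 Y52.3100
M3 S398
G1 X160.7045 Y44.3229 F1816
G1 X159.8745 Y21.0307 F1816
G1 X137.4658 Y14.6224 F1816
G1 X124.4465 Y33.9540 F1816
G1 X138.8087 Y52.3100 F1816
M5
G00 X219.3599 Y38.0272
M3 S398
G1 X202.7154 Y14.8363 F1816
G1 X175.5161 Y23.4997 F1816
G1 X175.3506 Y52.0449 F1816
G1 X202.4475 Y61.0234 F1816
G1 X219.3599 Y38.0272 F1816
M5
G00 X199.7890 Y127.9174
M3 S776
G1 X196.7062 Y143.4155 F958
G1 X187.9272 Y156.5542 F958
G1 X174.7885 Y165.3332 F958
G1 X159.2904 Y168.4160 F958
G1 X143.7923 Y165.3332 F958
G1 X130.6536 Y156.5542 F958
G1 X121.8746 Y143.4155 F958
G1 X118.7918 Y127.9174 F958
G1 X121.8746 Y112.4193 F958
G1 X130.6536 Y99.2806 F958
G1 X143.7923 Y90.5016 F958
G1 X159.2904 Y87.4188 F958
G1 X174.7885 Y90.5016 F958
G1 X187.9272 Y99.2806 F958
G1 X196.7062 Y112.4193 F958
G1 X199.7890 Y127.9174 F958
M5
G00 X54.3256 Y139.8710
M3 S776
G1 X201.1589 Y80.5867 F958
M5
G00 X0.0000 Y0.0000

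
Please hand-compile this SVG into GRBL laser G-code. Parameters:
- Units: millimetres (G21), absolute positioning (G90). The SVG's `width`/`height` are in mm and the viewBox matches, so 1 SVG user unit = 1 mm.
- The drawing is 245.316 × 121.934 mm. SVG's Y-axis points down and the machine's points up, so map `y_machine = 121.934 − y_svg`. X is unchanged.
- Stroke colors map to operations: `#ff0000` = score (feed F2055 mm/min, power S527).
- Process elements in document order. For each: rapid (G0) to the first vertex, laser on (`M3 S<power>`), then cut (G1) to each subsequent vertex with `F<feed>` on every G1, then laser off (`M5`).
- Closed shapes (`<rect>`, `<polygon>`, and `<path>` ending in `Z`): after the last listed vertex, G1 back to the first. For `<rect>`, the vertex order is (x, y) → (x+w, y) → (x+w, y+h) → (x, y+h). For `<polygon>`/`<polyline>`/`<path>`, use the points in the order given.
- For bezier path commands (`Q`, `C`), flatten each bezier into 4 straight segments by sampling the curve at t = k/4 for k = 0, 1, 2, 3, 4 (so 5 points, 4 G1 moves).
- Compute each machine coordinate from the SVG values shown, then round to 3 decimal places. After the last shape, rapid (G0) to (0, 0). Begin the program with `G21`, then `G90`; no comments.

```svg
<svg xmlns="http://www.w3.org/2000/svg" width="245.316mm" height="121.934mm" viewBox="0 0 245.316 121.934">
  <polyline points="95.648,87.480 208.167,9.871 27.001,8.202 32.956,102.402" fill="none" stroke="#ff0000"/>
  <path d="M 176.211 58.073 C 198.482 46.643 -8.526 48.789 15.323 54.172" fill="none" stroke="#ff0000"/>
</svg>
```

G21
G90
G0 X95.648 Y34.454
M3 S527
G1 X208.167 Y112.063 F2055
G1 X27.001 Y113.732 F2055
G1 X32.956 Y19.532 F2055
M5
G0 X176.211 Y63.861
M3 S527
G1 X157.114 Y70.050 F2055
G1 X95.175 Y72.116 F2055
G1 X33.532 Y71.031 F2055
G1 X15.323 Y67.762 F2055
M5
G0 X0.000 Y0.000

1 u = 1 mm; y_m = 121.934 − y.

[1] `<polyline>` open polyline, #ff0000→score S527 F2055: (95.648,34.454) → (208.167,112.063) → (27.001,113.732) → (32.956,19.532)

[2] `<path>` cubic bezier, #ff0000→score S527 F2055: (176.211,63.861) → (157.114,70.050) → (95.175,72.116) → (33.532,71.031) → (15.323,67.762)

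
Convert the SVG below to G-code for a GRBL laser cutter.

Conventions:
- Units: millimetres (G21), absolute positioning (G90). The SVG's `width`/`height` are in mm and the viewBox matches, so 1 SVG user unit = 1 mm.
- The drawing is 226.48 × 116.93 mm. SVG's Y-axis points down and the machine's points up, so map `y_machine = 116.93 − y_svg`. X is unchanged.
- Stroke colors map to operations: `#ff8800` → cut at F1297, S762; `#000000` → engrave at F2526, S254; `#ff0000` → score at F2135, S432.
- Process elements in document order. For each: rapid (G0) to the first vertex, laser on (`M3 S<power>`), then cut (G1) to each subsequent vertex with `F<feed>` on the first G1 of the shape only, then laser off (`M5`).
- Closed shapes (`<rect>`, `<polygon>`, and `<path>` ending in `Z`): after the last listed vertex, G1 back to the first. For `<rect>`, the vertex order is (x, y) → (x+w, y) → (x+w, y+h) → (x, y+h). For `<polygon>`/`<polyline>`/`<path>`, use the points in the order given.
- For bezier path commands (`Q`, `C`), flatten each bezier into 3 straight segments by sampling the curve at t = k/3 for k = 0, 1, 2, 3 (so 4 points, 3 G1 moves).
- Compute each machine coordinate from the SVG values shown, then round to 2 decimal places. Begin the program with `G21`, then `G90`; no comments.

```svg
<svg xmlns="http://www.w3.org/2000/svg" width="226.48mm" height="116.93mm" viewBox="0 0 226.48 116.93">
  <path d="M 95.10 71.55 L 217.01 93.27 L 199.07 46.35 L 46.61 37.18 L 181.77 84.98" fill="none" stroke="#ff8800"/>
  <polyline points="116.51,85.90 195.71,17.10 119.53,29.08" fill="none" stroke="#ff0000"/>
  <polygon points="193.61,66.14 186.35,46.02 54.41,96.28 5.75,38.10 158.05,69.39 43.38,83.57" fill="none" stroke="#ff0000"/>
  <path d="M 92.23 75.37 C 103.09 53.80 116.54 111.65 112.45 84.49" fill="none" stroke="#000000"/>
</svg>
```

viewBox `0 0 226.48 116.93` with mm width/height → 1 unit = 1 mm. Flip: y_m = 116.93 − y_svg.

**Shape 1** — `<path>` open polyline, stroke `#ff8800` → cut (S762, F1297). Machine vertices: (95.10,45.38) → (217.01,23.66) → (199.07,70.58) → (46.61,79.75) → (181.77,31.95). Open path.

**Shape 2** — `<polyline>` open polyline, stroke `#ff0000` → score (S432, F2135). Machine vertices: (116.51,31.03) → (195.71,99.83) → (119.53,87.85). Open path.

**Shape 3** — `<polygon>` closed polygon, stroke `#ff0000` → score (S432, F2135). Machine vertices: (193.61,50.79) → (186.35,70.91) → (54.41,20.65) → (5.75,78.83) → (158.05,47.54) → (43.38,33.36) → (193.61,50.79). Closed: final G1 returns to the first vertex.

**Shape 4** — `<path>` cubic bezier, stroke `#000000` → engrave (S254, F2526). Control points (SVG): P0=(92.23,75.37), P1=(103.09,53.80), P2=(116.54,111.65), P3=(112.45,84.49); sampled at t=k/3. Machine vertices: (92.23,41.56) → (103.21,42.75) → (111.44,27.53) → (112.45,32.44). Open path.

G21
G90
G0 X95.10 Y45.38
M3 S762
G1 X217.01 Y23.66 F1297
G1 X199.07 Y70.58
G1 X46.61 Y79.75
G1 X181.77 Y31.95
M5
G0 X116.51 Y31.03
M3 S432
G1 X195.71 Y99.83 F2135
G1 X119.53 Y87.85
M5
G0 X193.61 Y50.79
M3 S432
G1 X186.35 Y70.91 F2135
G1 X54.41 Y20.65
G1 X5.75 Y78.83
G1 X158.05 Y47.54
G1 X43.38 Y33.36
G1 X193.61 Y50.79
M5
G0 X92.23 Y41.56
M3 S254
G1 X103.21 Y42.75 F2526
G1 X111.44 Y27.53
G1 X112.45 Y32.44
M5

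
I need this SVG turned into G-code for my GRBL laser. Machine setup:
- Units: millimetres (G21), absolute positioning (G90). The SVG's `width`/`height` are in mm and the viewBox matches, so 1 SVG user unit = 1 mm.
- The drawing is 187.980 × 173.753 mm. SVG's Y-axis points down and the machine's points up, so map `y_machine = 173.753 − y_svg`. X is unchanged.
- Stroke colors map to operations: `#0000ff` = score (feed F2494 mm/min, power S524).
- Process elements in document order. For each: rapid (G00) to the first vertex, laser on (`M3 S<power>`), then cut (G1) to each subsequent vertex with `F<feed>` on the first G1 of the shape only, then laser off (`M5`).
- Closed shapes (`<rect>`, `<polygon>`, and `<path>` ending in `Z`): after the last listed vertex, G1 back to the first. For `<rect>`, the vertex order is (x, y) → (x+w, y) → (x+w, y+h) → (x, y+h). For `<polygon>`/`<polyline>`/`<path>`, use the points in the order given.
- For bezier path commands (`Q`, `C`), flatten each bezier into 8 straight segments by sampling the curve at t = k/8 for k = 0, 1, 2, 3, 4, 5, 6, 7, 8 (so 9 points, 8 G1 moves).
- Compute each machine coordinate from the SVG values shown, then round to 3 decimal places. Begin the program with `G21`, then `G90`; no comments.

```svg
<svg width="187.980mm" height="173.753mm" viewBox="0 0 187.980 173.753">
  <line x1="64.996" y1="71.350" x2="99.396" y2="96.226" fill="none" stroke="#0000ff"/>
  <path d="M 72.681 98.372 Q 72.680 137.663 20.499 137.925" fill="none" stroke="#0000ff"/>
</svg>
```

G21
G90
G00 X64.996 Y102.403
M3 S524
G1 X99.396 Y77.527 F2494
M5
G00 X72.681 Y75.381
M3 S524
G1 X71.865 Y66.168 F2494
G1 X69.419 Y58.175
G1 X65.342 Y51.401
G1 X59.635 Y45.847
G1 X52.297 Y41.513
G1 X43.328 Y38.398
G1 X32.729 Y36.503
G1 X20.499 Y35.828
M5

1 u = 1 mm; y_m = 173.753 − y.

[1] `<line>` line segment, #0000ff→score S524 F2494: (64.996,102.403) → (99.396,77.527)

[2] `<path>` quadratic bezier, #0000ff→score S524 F2494: (72.681,75.381) → (71.865,66.168) → (69.419,58.175) → (65.342,51.401) → (59.635,45.847) → (52.297,41.513) → (43.328,38.398) → (32.729,36.503) → (20.499,35.828)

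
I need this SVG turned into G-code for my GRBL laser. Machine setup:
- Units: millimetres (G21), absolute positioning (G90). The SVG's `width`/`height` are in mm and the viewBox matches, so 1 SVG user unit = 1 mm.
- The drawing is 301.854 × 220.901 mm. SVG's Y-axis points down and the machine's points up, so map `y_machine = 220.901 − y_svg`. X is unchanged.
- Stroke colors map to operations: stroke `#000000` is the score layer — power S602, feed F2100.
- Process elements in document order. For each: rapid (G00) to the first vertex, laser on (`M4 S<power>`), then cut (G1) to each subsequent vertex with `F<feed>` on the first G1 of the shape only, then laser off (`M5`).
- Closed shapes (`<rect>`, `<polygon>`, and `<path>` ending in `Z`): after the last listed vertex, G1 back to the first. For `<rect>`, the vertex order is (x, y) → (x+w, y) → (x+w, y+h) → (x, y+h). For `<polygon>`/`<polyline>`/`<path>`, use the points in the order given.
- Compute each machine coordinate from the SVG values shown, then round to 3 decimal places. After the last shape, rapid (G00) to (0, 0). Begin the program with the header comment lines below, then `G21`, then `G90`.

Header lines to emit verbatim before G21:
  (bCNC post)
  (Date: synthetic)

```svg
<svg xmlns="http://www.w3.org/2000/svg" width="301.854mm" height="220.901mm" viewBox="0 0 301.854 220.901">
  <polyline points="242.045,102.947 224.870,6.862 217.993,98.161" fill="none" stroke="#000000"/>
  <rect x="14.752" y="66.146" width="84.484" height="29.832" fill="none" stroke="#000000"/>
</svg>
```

(bCNC post)
(Date: synthetic)
G21
G90
G00 X242.045 Y117.954
M4 S602
G1 X224.870 Y214.039 F2100
G1 X217.993 Y122.740
M5
G00 X14.752 Y154.755
M4 S602
G1 X99.236 Y154.755 F2100
G1 X99.236 Y124.923
G1 X14.752 Y124.923
G1 X14.752 Y154.755
M5
G00 X0.000 Y0.000

1 u = 1 mm; y_m = 220.901 − y.

[1] `<polyline>` open polyline, #000000→score S602 F2100: (242.045,117.954) → (224.870,214.039) → (217.993,122.740)

[2] `<rect>` rectangle, #000000→score S602 F2100: (14.752,154.755) → (99.236,154.755) → (99.236,124.923) → (14.752,124.923) → (14.752,154.755) (closed)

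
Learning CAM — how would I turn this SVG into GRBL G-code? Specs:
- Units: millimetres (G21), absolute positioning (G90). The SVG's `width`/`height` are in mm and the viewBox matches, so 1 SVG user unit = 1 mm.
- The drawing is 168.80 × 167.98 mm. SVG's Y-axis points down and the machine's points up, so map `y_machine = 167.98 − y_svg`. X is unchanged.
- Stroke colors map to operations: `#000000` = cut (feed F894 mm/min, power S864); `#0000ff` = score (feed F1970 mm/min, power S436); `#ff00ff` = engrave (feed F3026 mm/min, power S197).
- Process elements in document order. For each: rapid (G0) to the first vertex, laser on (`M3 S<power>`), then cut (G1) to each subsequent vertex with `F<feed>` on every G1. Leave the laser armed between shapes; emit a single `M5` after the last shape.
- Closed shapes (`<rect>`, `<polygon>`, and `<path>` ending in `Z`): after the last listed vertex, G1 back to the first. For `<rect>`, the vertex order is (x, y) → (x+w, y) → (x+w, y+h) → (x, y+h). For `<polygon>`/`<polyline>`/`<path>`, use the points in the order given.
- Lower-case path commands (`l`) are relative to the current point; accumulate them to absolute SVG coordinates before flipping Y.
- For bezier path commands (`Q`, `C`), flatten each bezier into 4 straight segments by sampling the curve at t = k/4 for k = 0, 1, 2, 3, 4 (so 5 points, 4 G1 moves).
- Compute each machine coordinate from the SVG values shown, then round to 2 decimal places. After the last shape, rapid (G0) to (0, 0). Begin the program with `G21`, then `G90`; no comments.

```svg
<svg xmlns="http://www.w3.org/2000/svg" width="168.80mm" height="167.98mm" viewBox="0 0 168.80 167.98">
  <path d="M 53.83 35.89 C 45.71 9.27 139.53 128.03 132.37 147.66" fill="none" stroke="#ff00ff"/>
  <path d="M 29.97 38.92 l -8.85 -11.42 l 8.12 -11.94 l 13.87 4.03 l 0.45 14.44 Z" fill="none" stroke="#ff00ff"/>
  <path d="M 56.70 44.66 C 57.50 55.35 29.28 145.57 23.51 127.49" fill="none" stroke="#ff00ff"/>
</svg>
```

1 u = 1 mm; y_m = 167.98 − y.

[1] `<path>` cubic bezier, #ff00ff→engrave S197 F3026: (53.83,132.09) → (63.68,128.62) → (92.74,93.55) → (121.98,49.81) → (132.37,20.32)

[2] `<path>` regular polygon, #ff00ff→engrave S197 F3026: (29.97,129.06) → (21.12,140.48) → (29.24,152.42) → (43.11,148.39) → (43.56,133.95) → (29.97,129.06) (closed)

[3] `<path>` cubic bezier, #ff00ff→engrave S197 F3026: (56.70,123.32) → (52.66,103.33) → (42.57,71.12) → (31.24,44.30) → (23.51,40.49)

G21
G90
G0 X53.83 Y132.09
M3 S197
G1 X63.68 Y128.62 F3026
G1 X92.74 Y93.55 F3026
G1 X121.98 Y49.81 F3026
G1 X132.37 Y20.32 F3026
G0 X29.97 Y129.06
M3 S197
G1 X21.12 Y140.48 F3026
G1 X29.24 Y152.42 F3026
G1 X43.11 Y148.39 F3026
G1 X43.56 Y133.95 F3026
G1 X29.97 Y129.06 F3026
G0 X56.70 Y123.32
M3 S197
G1 X52.66 Y103.33 F3026
G1 X42.57 Y71.12 F3026
G1 X31.24 Y44.30 F3026
G1 X23.51 Y40.49 F3026
M5
G0 X0.00 Y0.00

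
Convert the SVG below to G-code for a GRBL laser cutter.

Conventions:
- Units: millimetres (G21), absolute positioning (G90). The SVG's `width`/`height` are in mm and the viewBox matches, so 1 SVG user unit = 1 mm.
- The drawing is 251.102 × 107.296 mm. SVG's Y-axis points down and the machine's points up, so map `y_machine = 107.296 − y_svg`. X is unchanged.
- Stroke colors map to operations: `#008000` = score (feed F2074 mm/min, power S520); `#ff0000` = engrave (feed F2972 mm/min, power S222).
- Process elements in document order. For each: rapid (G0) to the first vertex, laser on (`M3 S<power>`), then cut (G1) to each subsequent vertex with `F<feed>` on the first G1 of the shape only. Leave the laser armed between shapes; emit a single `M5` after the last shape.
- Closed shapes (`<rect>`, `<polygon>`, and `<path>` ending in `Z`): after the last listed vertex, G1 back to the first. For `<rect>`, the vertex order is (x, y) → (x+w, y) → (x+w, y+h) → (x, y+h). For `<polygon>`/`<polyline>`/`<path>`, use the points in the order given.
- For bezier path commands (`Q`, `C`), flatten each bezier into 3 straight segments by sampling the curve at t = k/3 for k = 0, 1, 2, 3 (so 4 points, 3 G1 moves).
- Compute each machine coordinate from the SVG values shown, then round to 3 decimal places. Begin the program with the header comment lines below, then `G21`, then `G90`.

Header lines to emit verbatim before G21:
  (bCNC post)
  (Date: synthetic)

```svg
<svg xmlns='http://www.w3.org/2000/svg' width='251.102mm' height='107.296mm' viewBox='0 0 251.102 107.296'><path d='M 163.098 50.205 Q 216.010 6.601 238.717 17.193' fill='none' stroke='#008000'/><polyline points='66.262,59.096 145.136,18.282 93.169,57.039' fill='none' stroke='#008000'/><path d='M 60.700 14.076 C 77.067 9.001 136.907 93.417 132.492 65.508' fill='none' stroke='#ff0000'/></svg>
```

(bCNC post)
(Date: synthetic)
G21
G90
G0 X163.098 Y57.091
M3 S520
G1 X195.017 Y80.139 F2074
G1 X220.223 Y91.143
G1 X238.717 Y90.103
G0 X66.262 Y48.200
M3 S520
G1 X145.136 Y89.014 F2074
G1 X93.169 Y50.257
G0 X60.700 Y93.220
M3 S222
G1 X87.568 Y75.939 F2972
G1 X119.479 Y43.846
G1 X132.492 Y41.788
M5

viewBox `0 0 251.102 107.296` with mm width/height → 1 unit = 1 mm. Flip: y_m = 107.296 − y_svg.

**Shape 1** — `<path>` quadratic bezier, stroke `#008000` → score (S520, F2074). Control points (SVG): P0=(163.098,50.205), P1=(216.010,6.601), P2=(238.717,17.193); sampled at t=k/3. Machine vertices: (163.098,57.091) → (195.017,80.139) → (220.223,91.143) → (238.717,90.103). Open path.

**Shape 2** — `<polyline>` open polyline, stroke `#008000` → score (S520, F2074). Machine vertices: (66.262,48.200) → (145.136,89.014) → (93.169,50.257). Open path.

**Shape 3** — `<path>` cubic bezier, stroke `#ff0000` → engrave (S222, F2972). Control points (SVG): P0=(60.700,14.076), P1=(77.067,9.001), P2=(136.907,93.417), P3=(132.492,65.508); sampled at t=k/3. Machine vertices: (60.700,93.220) → (87.568,75.939) → (119.479,43.846) → (132.492,41.788). Open path.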